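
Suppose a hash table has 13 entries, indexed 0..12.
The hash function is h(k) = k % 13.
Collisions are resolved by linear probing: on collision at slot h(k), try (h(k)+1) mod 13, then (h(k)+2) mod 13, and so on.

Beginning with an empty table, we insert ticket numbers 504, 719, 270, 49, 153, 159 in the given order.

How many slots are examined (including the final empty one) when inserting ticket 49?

3

Insert 504: h=10, slot 10 empty → index 10.
Insert 719: h=4, slot 4 empty → index 4.
Insert 270: h=10, slot 10 occupied → index 11.
Insert 49: h=10, slots 10,11 occupied → index 12.
Insert 153: h=10, slots 10,11,12 occupied → index 0.
Insert 159: h=3, slot 3 empty → index 3.
Table: [153, _, _, 159, 719, _, _, _, _, _, 504, 270, 49]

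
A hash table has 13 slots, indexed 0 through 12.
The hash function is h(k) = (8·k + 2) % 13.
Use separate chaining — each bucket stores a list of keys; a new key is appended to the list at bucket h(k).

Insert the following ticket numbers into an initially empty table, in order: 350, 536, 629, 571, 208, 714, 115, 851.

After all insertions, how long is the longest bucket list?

Insert 350: h=7, bucket 7 empty → new chain.
Insert 536: h=0, bucket 0 empty → new chain.
Insert 629: h=3, bucket 3 empty → new chain.
Insert 571: h=7, bucket 7 nonempty → append to chain.
Insert 208: h=2, bucket 2 empty → new chain.
Insert 714: h=7, bucket 7 nonempty → append to chain.
Insert 115: h=12, bucket 12 empty → new chain.
Insert 851: h=11, bucket 11 empty → new chain.
Final buckets:
0: 536
1: _
2: 208
3: 629
4: _
5: _
6: _
7: 350 -> 571 -> 714
8: _
9: _
10: _
11: 851
12: 115

3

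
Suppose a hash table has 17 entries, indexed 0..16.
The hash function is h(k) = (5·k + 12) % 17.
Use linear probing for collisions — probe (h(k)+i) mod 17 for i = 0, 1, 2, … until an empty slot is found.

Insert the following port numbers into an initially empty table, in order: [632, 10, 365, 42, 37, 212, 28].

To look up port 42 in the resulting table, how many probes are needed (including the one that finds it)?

2

Insert 632: h=10, slot 10 empty → index 10.
Insert 10: h=11, slot 11 empty → index 11.
Insert 365: h=1, slot 1 empty → index 1.
Insert 42: h=1, slot 1 occupied → index 2.
Insert 37: h=10, slots 10,11 occupied → index 12.
Insert 212: h=1, slots 1,2 occupied → index 3.
Insert 28: h=16, slot 16 empty → index 16.
Table: [—, 365, 42, 212, —, —, —, —, —, —, 632, 10, 37, —, —, —, 28]
Lookup 42: h=1, probe 1,2 → found at 2.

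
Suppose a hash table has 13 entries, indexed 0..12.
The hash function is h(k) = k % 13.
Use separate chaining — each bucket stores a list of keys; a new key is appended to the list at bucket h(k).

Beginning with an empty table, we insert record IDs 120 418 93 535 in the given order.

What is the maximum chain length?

120 -> bucket 3
418 -> bucket 2
93 -> bucket 2 (collision)
535 -> bucket 2 (collision)
Final buckets:
0: .
1: .
2: 418 -> 93 -> 535
3: 120
4: .
5: .
6: .
7: .
8: .
9: .
10: .
11: .
12: .

3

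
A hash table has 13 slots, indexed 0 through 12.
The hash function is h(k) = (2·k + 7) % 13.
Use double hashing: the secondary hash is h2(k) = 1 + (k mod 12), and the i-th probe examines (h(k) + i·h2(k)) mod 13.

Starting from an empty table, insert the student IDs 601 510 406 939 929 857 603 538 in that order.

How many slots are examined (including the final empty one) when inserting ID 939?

2

601 hashes to 0; slot 0 is free → place at 0.
510 hashes to 0, h2=7; 0 taken → place at 7.
406 hashes to 0, h2=11; 0 taken → place at 11.
939 hashes to 0, h2=4; 0 taken → place at 4.
929 hashes to 6; slot 6 is free → place at 6.
857 hashes to 5; slot 5 is free → place at 5.
603 hashes to 4, h2=4; 4 taken → place at 8.
538 hashes to 4, h2=11; 4 taken → place at 2.
Table: [601, _, 538, _, 939, 857, 929, 510, 603, _, _, 406, _]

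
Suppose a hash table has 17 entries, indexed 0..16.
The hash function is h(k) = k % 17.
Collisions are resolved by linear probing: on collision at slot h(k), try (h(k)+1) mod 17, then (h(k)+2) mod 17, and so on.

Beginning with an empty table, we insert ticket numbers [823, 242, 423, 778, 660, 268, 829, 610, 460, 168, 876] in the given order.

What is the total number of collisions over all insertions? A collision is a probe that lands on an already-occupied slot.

16

823 hashes to 7; slot 7 is free -> place at 7.
242 hashes to 4; slot 4 is free -> place at 4.
423 hashes to 15; slot 15 is free -> place at 15.
778 hashes to 13; slot 13 is free -> place at 13.
660 hashes to 14; slot 14 is free -> place at 14.
268 hashes to 13; 13,14,15 taken -> place at 16.
829 hashes to 13; 13,14,15,16 taken -> place at 0.
610 hashes to 15; 15,16,0 taken -> place at 1.
460 hashes to 1; 1 taken -> place at 2.
168 hashes to 15; 15,16,0,1,2 taken -> place at 3.
876 hashes to 9; slot 9 is free -> place at 9.
Table: [829, 610, 460, 168, 242, ., ., 823, ., 876, ., ., ., 778, 660, 423, 268]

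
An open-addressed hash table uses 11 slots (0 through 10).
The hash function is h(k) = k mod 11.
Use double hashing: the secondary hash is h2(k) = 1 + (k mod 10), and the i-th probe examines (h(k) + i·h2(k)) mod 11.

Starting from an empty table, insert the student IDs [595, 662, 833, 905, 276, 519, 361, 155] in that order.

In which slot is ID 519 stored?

595: h=1 -> slot 1
662: h=2 -> slot 2
833: h=8 -> slot 8
905: h=3 -> slot 3
276: h=1, h2=7, probe 1,8,4 -> slot 4
519: h=2, h2=10, probe 2,1,0 -> slot 0
361: h=9 -> slot 9
155: h=1, h2=6, probe 1,7 -> slot 7
Table: [519, 595, 662, 905, 276, -, -, 155, 833, 361, -]

0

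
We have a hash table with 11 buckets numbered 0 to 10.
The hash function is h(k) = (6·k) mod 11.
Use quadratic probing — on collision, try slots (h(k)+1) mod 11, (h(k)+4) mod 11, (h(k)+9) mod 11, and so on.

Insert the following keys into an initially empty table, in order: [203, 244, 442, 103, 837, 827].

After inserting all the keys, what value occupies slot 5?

203 hashes to 8; slot 8 is free => place at 8.
244 hashes to 1; slot 1 is free => place at 1.
442 hashes to 1; 1 taken => place at 2.
103 hashes to 2; 2 taken => place at 3.
837 hashes to 6; slot 6 is free => place at 6.
827 hashes to 1; 1,2 taken => place at 5.
Table: [., 244, 442, 103, ., 827, 837, ., 203, ., .]

827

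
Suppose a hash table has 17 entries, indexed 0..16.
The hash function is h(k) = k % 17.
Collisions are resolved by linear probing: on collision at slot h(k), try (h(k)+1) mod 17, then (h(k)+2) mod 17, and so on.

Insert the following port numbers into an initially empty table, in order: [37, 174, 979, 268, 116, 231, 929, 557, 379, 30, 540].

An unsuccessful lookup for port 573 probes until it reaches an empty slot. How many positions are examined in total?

7

37 hashes to 3; slot 3 is free => place at 3.
174 hashes to 4; slot 4 is free => place at 4.
979 hashes to 10; slot 10 is free => place at 10.
268 hashes to 13; slot 13 is free => place at 13.
116 hashes to 14; slot 14 is free => place at 14.
231 hashes to 10; 10 taken => place at 11.
929 hashes to 11; 11 taken => place at 12.
557 hashes to 13; 13,14 taken => place at 15.
379 hashes to 5; slot 5 is free => place at 5.
30 hashes to 13; 13,14,15 taken => place at 16.
540 hashes to 13; 13,14,15,16 taken => place at 0.
Table: [540, —, —, 37, 174, 379, —, —, —, —, 979, 231, 929, 268, 116, 557, 30]
Lookup 573: h=12, probe 12,13,14,15,16,0,1 → slot 1 empty, not found.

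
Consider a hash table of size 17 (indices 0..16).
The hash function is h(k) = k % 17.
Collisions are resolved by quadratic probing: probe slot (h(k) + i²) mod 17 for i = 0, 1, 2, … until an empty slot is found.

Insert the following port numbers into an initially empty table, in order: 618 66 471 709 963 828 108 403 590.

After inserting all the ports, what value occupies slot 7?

Insert 618: h=6, slot 6 empty → index 6.
Insert 66: h=15, slot 15 empty → index 15.
Insert 471: h=12, slot 12 empty → index 12.
Insert 709: h=12, slot 12 occupied → index 13.
Insert 963: h=11, slot 11 empty → index 11.
Insert 828: h=12, slots 12,13 occupied → index 16.
Insert 108: h=6, slot 6 occupied → index 7.
Insert 403: h=12, slots 12,13,16 occupied → index 4.
Insert 590: h=12, slots 12,13,16,4,11 occupied → index 3.
Table: [∅, ∅, ∅, 590, 403, ∅, 618, 108, ∅, ∅, ∅, 963, 471, 709, ∅, 66, 828]

108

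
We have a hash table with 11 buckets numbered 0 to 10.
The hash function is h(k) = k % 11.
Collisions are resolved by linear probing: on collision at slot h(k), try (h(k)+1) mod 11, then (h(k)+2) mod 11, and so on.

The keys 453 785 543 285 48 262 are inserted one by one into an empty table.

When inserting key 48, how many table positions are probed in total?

453 hashes to 2; slot 2 is free → place at 2.
785 hashes to 4; slot 4 is free → place at 4.
543 hashes to 4; 4 taken → place at 5.
285 hashes to 10; slot 10 is free → place at 10.
48 hashes to 4; 4,5 taken → place at 6.
262 hashes to 9; slot 9 is free → place at 9.
Table: [-, -, 453, -, 785, 543, 48, -, -, 262, 285]

3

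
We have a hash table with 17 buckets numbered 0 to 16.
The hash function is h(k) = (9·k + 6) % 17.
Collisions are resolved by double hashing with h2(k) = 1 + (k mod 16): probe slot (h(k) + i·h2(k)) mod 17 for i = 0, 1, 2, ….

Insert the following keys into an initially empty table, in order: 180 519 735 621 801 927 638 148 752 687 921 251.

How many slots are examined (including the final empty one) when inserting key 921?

5

180 hashes to 11; slot 11 is free => place at 11.
519 hashes to 2; slot 2 is free => place at 2.
735 hashes to 8; slot 8 is free => place at 8.
621 hashes to 2, h2=14; 2 taken => place at 16.
801 hashes to 7; slot 7 is free => place at 7.
927 hashes to 2, h2=16; 2 taken => place at 1.
638 hashes to 2, h2=15; 2 taken => place at 0.
148 hashes to 12; slot 12 is free => place at 12.
752 hashes to 8, h2=1; 8 taken => place at 9.
687 hashes to 1, h2=16; 1,0,16 taken => place at 15.
921 hashes to 16, h2=10; 16,9,2,12 taken => place at 5.
251 hashes to 4; slot 4 is free => place at 4.
Table: [638, 927, 519, -, 251, 921, -, 801, 735, 752, -, 180, 148, -, -, 687, 621]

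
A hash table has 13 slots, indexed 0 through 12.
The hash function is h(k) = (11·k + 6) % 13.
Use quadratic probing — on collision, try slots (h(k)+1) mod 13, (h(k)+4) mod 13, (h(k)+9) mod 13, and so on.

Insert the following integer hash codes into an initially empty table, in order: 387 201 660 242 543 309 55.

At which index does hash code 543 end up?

8

387 hashes to 12; slot 12 is free → place at 12.
201 hashes to 7; slot 7 is free → place at 7.
660 hashes to 12; 12 taken → place at 0.
242 hashes to 3; slot 3 is free → place at 3.
543 hashes to 12; 12,0,3 taken → place at 8.
309 hashes to 12; 12,0,3,8 taken → place at 2.
55 hashes to 0; 0 taken → place at 1.
Table: [660, 55, 309, 242, -, -, -, 201, 543, -, -, -, 387]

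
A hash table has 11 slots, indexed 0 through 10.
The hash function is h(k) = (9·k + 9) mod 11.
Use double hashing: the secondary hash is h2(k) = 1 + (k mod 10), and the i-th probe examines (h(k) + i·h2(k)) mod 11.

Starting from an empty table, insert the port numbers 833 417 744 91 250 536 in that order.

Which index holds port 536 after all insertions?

Insert 833: h=4, slot 4 empty -> index 4.
Insert 417: h=0, slot 0 empty -> index 0.
Insert 744: h=6, slot 6 empty -> index 6.
Insert 91: h=3, slot 3 empty -> index 3.
Insert 250: h=4, h2=1, slot 4 occupied -> index 5.
Insert 536: h=4, h2=7, slots 4,0 occupied -> index 7.
Table: [417, ∅, ∅, 91, 833, 250, 744, 536, ∅, ∅, ∅]

7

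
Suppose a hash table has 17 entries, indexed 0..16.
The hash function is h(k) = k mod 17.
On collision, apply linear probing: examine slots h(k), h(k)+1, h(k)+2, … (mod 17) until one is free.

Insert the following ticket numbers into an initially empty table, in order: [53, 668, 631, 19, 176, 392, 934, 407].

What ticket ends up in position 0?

407

Insert 53: h=2, slot 2 empty -> index 2.
Insert 668: h=5, slot 5 empty -> index 5.
Insert 631: h=2, slot 2 occupied -> index 3.
Insert 19: h=2, slots 2,3 occupied -> index 4.
Insert 176: h=6, slot 6 empty -> index 6.
Insert 392: h=1, slot 1 empty -> index 1.
Insert 934: h=16, slot 16 empty -> index 16.
Insert 407: h=16, slot 16 occupied -> index 0.
Table: [407, 392, 53, 631, 19, 668, 176, —, —, —, —, —, —, —, —, —, 934]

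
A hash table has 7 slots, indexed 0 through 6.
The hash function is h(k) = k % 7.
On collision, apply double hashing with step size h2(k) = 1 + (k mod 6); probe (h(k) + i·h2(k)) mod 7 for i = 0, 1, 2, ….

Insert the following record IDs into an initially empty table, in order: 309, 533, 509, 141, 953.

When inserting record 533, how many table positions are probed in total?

2

309 hashes to 1; slot 1 is free -> place at 1.
533 hashes to 1, h2=6; 1 taken -> place at 0.
509 hashes to 5; slot 5 is free -> place at 5.
141 hashes to 1, h2=4; 1,5 taken -> place at 2.
953 hashes to 1, h2=6; 1,0 taken -> place at 6.
Table: [533, 309, 141, ∅, ∅, 509, 953]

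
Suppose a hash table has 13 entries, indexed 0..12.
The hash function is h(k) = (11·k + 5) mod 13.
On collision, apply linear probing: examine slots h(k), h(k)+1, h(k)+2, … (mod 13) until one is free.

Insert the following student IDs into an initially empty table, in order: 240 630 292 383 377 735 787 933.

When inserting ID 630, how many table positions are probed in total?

240: h=6 -> slot 6
630: h=6, probe 6,7 -> slot 7
292: h=6, probe 6,7,8 -> slot 8
383: h=6, probe 6,7,8,9 -> slot 9
377: h=5 -> slot 5
735: h=4 -> slot 4
787: h=4, probe 4,5,6,7,8,9,10 -> slot 10
933: h=11 -> slot 11
Table: [_, _, _, _, 735, 377, 240, 630, 292, 383, 787, 933, _]

2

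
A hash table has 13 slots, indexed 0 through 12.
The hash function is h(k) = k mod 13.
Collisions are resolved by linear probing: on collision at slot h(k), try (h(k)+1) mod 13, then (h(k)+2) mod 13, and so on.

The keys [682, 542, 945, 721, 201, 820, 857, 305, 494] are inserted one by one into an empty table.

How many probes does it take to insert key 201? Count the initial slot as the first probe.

3

Insert 682: h=6, slot 6 empty → index 6.
Insert 542: h=9, slot 9 empty → index 9.
Insert 945: h=9, slot 9 occupied → index 10.
Insert 721: h=6, slot 6 occupied → index 7.
Insert 201: h=6, slots 6,7 occupied → index 8.
Insert 820: h=1, slot 1 empty → index 1.
Insert 857: h=12, slot 12 empty → index 12.
Insert 305: h=6, slots 6,7,8,9,10 occupied → index 11.
Insert 494: h=0, slot 0 empty → index 0.
Table: [494, 820, -, -, -, -, 682, 721, 201, 542, 945, 305, 857]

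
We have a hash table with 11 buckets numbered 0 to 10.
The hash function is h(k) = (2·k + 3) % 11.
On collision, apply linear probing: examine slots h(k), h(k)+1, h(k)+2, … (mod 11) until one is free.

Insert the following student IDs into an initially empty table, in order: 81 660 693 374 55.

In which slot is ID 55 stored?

6

81: h=0 → slot 0
660: h=3 → slot 3
693: h=3, probe 3,4 → slot 4
374: h=3, probe 3,4,5 → slot 5
55: h=3, probe 3,4,5,6 → slot 6
Table: [81, _, _, 660, 693, 374, 55, _, _, _, _]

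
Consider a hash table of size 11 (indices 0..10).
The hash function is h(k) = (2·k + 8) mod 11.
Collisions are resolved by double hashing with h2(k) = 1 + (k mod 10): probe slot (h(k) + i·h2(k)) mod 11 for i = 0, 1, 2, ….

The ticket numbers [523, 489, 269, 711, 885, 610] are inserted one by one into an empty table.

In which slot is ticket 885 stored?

2

Insert 523: h=9, slot 9 empty -> index 9.
Insert 489: h=7, slot 7 empty -> index 7.
Insert 269: h=7, h2=10, slot 7 occupied -> index 6.
Insert 711: h=0, slot 0 empty -> index 0.
Insert 885: h=7, h2=6, slot 7 occupied -> index 2.
Insert 610: h=7, h2=1, slot 7 occupied -> index 8.
Table: [711, ∅, 885, ∅, ∅, ∅, 269, 489, 610, 523, ∅]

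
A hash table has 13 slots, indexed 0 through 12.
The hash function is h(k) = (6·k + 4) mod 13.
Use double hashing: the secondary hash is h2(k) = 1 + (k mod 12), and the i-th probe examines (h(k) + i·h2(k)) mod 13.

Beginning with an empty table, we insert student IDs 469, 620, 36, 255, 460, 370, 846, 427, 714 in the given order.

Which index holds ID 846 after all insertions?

4

469 hashes to 10; slot 10 is free => place at 10.
620 hashes to 6; slot 6 is free => place at 6.
36 hashes to 12; slot 12 is free => place at 12.
255 hashes to 0; slot 0 is free => place at 0.
460 hashes to 8; slot 8 is free => place at 8.
370 hashes to 1; slot 1 is free => place at 1.
846 hashes to 10, h2=7; 10 taken => place at 4.
427 hashes to 5; slot 5 is free => place at 5.
714 hashes to 11; slot 11 is free => place at 11.
Table: [255, 370, -, -, 846, 427, 620, -, 460, -, 469, 714, 36]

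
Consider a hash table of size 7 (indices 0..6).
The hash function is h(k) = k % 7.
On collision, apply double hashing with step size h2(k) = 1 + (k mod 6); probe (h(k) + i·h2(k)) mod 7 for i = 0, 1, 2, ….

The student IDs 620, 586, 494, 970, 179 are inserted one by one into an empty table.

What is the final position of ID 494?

0

620: h=4 => slot 4
586: h=5 => slot 5
494: h=4, h2=3, probe 4,0 => slot 0
970: h=4, h2=5, probe 4,2 => slot 2
179: h=4, h2=6, probe 4,3 => slot 3
Table: [494, —, 970, 179, 620, 586, —]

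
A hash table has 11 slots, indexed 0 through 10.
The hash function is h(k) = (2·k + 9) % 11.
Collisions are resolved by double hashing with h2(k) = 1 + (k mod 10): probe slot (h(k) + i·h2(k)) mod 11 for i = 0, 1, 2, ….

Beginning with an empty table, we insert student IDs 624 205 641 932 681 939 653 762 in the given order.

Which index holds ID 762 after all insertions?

Insert 624: h=3, slot 3 empty -> index 3.
Insert 205: h=1, slot 1 empty -> index 1.
Insert 641: h=4, slot 4 empty -> index 4.
Insert 932: h=3, h2=3, slot 3 occupied -> index 6.
Insert 681: h=7, slot 7 empty -> index 7.
Insert 939: h=6, h2=10, slot 6 occupied -> index 5.
Insert 653: h=6, h2=4, slot 6 occupied -> index 10.
Insert 762: h=4, h2=3, slots 4,7,10 occupied -> index 2.
Table: [_, 205, 762, 624, 641, 939, 932, 681, _, _, 653]

2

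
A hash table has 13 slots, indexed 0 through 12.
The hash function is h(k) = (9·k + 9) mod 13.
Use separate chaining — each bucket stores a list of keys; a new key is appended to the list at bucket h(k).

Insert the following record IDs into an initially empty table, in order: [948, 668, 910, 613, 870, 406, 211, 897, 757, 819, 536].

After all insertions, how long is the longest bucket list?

Insert 948: h=0, bucket 0 empty -> new chain.
Insert 668: h=2, bucket 2 empty -> new chain.
Insert 910: h=9, bucket 9 empty -> new chain.
Insert 613: h=1, bucket 1 empty -> new chain.
Insert 870: h=0, bucket 0 nonempty -> append to chain.
Insert 406: h=10, bucket 10 empty -> new chain.
Insert 211: h=10, bucket 10 nonempty -> append to chain.
Insert 897: h=9, bucket 9 nonempty -> append to chain.
Insert 757: h=10, bucket 10 nonempty -> append to chain.
Insert 819: h=9, bucket 9 nonempty -> append to chain.
Insert 536: h=10, bucket 10 nonempty -> append to chain.
Final buckets:
0: 948 -> 870
1: 613
2: 668
3: —
4: —
5: —
6: —
7: —
8: —
9: 910 -> 897 -> 819
10: 406 -> 211 -> 757 -> 536
11: —
12: —

4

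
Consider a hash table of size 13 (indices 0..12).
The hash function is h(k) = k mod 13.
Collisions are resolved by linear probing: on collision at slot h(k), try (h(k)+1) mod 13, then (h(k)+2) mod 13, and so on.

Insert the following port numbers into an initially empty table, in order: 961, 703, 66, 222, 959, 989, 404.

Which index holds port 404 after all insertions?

961 hashes to 12; slot 12 is free → place at 12.
703 hashes to 1; slot 1 is free → place at 1.
66 hashes to 1; 1 taken → place at 2.
222 hashes to 1; 1,2 taken → place at 3.
959 hashes to 10; slot 10 is free → place at 10.
989 hashes to 1; 1,2,3 taken → place at 4.
404 hashes to 1; 1,2,3,4 taken → place at 5.
Table: [∅, 703, 66, 222, 989, 404, ∅, ∅, ∅, ∅, 959, ∅, 961]

5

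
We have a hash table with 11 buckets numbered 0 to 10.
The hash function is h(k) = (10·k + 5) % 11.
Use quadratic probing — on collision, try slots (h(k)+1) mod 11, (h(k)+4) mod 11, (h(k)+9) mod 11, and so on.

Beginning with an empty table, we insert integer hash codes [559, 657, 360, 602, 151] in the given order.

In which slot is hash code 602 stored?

559 hashes to 7; slot 7 is free → place at 7.
657 hashes to 8; slot 8 is free → place at 8.
360 hashes to 8; 8 taken → place at 9.
602 hashes to 8; 8,9 taken → place at 1.
151 hashes to 8; 8,9,1 taken → place at 6.
Table: [_, 602, _, _, _, _, 151, 559, 657, 360, _]

1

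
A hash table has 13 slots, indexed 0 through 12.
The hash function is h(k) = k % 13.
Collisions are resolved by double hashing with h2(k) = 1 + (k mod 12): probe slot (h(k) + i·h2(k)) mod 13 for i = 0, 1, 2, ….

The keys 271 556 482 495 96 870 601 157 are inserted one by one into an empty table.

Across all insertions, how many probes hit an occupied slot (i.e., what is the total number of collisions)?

Insert 271: h=11, slot 11 empty -> index 11.
Insert 556: h=10, slot 10 empty -> index 10.
Insert 482: h=1, slot 1 empty -> index 1.
Insert 495: h=1, h2=4, slot 1 occupied -> index 5.
Insert 96: h=5, h2=1, slot 5 occupied -> index 6.
Insert 870: h=12, slot 12 empty -> index 12.
Insert 601: h=3, slot 3 empty -> index 3.
Insert 157: h=1, h2=2, slots 1,3,5 occupied -> index 7.
Table: [-, 482, -, 601, -, 495, 96, 157, -, -, 556, 271, 870]

5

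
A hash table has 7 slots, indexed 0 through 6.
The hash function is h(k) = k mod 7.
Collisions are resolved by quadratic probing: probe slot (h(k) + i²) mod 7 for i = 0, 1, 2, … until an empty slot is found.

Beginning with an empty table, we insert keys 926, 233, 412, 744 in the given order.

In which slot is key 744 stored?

Insert 926: h=2, slot 2 empty -> index 2.
Insert 233: h=2, slot 2 occupied -> index 3.
Insert 412: h=6, slot 6 empty -> index 6.
Insert 744: h=2, slots 2,3,6 occupied -> index 4.
Table: [., ., 926, 233, 744, ., 412]

4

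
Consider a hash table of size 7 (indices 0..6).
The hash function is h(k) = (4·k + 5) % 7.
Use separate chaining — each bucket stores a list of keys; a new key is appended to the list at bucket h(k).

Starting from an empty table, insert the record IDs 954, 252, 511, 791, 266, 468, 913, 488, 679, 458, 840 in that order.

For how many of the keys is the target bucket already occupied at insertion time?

6

Insert 954: h=6, bucket 6 empty → new chain.
Insert 252: h=5, bucket 5 empty → new chain.
Insert 511: h=5, bucket 5 nonempty → append to chain.
Insert 791: h=5, bucket 5 nonempty → append to chain.
Insert 266: h=5, bucket 5 nonempty → append to chain.
Insert 468: h=1, bucket 1 empty → new chain.
Insert 913: h=3, bucket 3 empty → new chain.
Insert 488: h=4, bucket 4 empty → new chain.
Insert 679: h=5, bucket 5 nonempty → append to chain.
Insert 458: h=3, bucket 3 nonempty → append to chain.
Insert 840: h=5, bucket 5 nonempty → append to chain.
Final buckets:
0: _
1: 468
2: _
3: 913 -> 458
4: 488
5: 252 -> 511 -> 791 -> 266 -> 679 -> 840
6: 954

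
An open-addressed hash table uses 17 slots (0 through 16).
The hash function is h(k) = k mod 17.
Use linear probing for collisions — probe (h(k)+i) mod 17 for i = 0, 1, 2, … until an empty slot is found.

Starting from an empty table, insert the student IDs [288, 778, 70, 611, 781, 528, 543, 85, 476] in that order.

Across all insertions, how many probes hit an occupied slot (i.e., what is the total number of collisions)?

288 hashes to 16; slot 16 is free => place at 16.
778 hashes to 13; slot 13 is free => place at 13.
70 hashes to 2; slot 2 is free => place at 2.
611 hashes to 16; 16 taken => place at 0.
781 hashes to 16; 16,0 taken => place at 1.
528 hashes to 1; 1,2 taken => place at 3.
543 hashes to 16; 16,0,1,2,3 taken => place at 4.
85 hashes to 0; 0,1,2,3,4 taken => place at 5.
476 hashes to 0; 0,1,2,3,4,5 taken => place at 6.
Table: [611, 781, 70, 528, 543, 85, 476, ∅, ∅, ∅, ∅, ∅, ∅, 778, ∅, ∅, 288]

21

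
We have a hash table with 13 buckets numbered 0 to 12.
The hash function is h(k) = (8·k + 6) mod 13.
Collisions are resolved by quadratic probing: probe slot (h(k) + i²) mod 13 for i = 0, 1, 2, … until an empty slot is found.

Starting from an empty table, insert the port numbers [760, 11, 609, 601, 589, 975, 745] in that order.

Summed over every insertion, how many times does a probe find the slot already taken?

760: h=2 → slot 2
11: h=3 → slot 3
609: h=3, probe 3,4 → slot 4
601: h=4, probe 4,5 → slot 5
589: h=12 → slot 12
975: h=6 → slot 6
745: h=12, probe 12,0 → slot 0
Table: [745, ∅, 760, 11, 609, 601, 975, ∅, ∅, ∅, ∅, ∅, 589]

3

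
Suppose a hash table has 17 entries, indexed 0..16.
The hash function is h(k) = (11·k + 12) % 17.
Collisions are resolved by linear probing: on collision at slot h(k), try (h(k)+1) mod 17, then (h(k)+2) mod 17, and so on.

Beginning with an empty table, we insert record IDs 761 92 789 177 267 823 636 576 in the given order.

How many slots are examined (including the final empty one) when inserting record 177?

3

761: h=2 -> slot 2
92: h=4 -> slot 4
789: h=4, probe 4,5 -> slot 5
177: h=4, probe 4,5,6 -> slot 6
267: h=8 -> slot 8
823: h=4, probe 4,5,6,7 -> slot 7
636: h=4, probe 4,5,6,7,8,9 -> slot 9
576: h=7, probe 7,8,9,10 -> slot 10
Table: [∅, ∅, 761, ∅, 92, 789, 177, 823, 267, 636, 576, ∅, ∅, ∅, ∅, ∅, ∅]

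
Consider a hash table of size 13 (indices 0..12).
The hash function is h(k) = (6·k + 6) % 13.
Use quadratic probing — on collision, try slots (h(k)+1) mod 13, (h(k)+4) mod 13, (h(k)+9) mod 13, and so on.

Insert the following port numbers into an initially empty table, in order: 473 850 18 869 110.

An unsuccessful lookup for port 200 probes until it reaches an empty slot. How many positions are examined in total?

4

Insert 473: h=10, slot 10 empty -> index 10.
Insert 850: h=10, slot 10 occupied -> index 11.
Insert 18: h=10, slots 10,11 occupied -> index 1.
Insert 869: h=7, slot 7 empty -> index 7.
Insert 110: h=3, slot 3 empty -> index 3.
Table: [∅, 18, ∅, 110, ∅, ∅, ∅, 869, ∅, ∅, 473, 850, ∅]
Lookup 200: h=10, probe 10,11,1,6 → slot 6 empty, not found.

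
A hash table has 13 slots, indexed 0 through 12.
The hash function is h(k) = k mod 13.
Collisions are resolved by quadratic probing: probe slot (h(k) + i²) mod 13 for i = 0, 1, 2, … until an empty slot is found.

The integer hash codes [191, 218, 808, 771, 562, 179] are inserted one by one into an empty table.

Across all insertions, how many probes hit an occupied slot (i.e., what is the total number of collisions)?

Insert 191: h=9, slot 9 empty -> index 9.
Insert 218: h=10, slot 10 empty -> index 10.
Insert 808: h=2, slot 2 empty -> index 2.
Insert 771: h=4, slot 4 empty -> index 4.
Insert 562: h=3, slot 3 empty -> index 3.
Insert 179: h=10, slot 10 occupied -> index 11.
Table: [—, —, 808, 562, 771, —, —, —, —, 191, 218, 179, —]

1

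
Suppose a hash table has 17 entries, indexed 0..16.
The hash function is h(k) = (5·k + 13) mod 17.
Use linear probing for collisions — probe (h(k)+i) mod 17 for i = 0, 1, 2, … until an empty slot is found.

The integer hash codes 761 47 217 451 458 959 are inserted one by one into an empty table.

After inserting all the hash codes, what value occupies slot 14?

959

761: h=10 -> slot 10
47: h=10, probe 10,11 -> slot 11
217: h=10, probe 10,11,12 -> slot 12
451: h=7 -> slot 7
458: h=8 -> slot 8
959: h=14 -> slot 14
Table: [_, _, _, _, _, _, _, 451, 458, _, 761, 47, 217, _, 959, _, _]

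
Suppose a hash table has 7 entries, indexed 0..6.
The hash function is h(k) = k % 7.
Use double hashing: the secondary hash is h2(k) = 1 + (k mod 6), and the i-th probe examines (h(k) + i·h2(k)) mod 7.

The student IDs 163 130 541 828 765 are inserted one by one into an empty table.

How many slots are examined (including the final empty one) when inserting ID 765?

163: h=2 → slot 2
130: h=4 → slot 4
541: h=2, h2=2, probe 2,4,6 → slot 6
828: h=2, h2=1, probe 2,3 → slot 3
765: h=2, h2=4, probe 2,6,3,0 → slot 0
Table: [765, ., 163, 828, 130, ., 541]

4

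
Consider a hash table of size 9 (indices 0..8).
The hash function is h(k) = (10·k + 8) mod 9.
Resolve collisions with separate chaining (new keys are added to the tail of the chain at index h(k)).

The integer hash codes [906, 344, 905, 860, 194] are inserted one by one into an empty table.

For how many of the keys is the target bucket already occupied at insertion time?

Insert 906: h=5, bucket 5 empty -> new chain.
Insert 344: h=1, bucket 1 empty -> new chain.
Insert 905: h=4, bucket 4 empty -> new chain.
Insert 860: h=4, bucket 4 nonempty -> append to chain.
Insert 194: h=4, bucket 4 nonempty -> append to chain.
Final buckets:
0: .
1: 344
2: .
3: .
4: 905 -> 860 -> 194
5: 906
6: .
7: .
8: .

2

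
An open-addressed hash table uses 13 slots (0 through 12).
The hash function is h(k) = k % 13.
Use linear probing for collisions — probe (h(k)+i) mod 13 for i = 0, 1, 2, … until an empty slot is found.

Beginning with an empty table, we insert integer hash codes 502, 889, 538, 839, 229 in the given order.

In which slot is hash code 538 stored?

6

502: h=8 → slot 8
889: h=5 → slot 5
538: h=5, probe 5,6 → slot 6
839: h=7 → slot 7
229: h=8, probe 8,9 → slot 9
Table: [—, —, —, —, —, 889, 538, 839, 502, 229, —, —, —]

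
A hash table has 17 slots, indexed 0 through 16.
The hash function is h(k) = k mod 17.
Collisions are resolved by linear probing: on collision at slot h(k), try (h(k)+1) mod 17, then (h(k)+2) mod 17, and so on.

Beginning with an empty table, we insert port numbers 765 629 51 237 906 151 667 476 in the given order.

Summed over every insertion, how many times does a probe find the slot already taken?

Insert 765: h=0, slot 0 empty -> index 0.
Insert 629: h=0, slot 0 occupied -> index 1.
Insert 51: h=0, slots 0,1 occupied -> index 2.
Insert 237: h=16, slot 16 empty -> index 16.
Insert 906: h=5, slot 5 empty -> index 5.
Insert 151: h=15, slot 15 empty -> index 15.
Insert 667: h=4, slot 4 empty -> index 4.
Insert 476: h=0, slots 0,1,2 occupied -> index 3.
Table: [765, 629, 51, 476, 667, 906, -, -, -, -, -, -, -, -, -, 151, 237]

6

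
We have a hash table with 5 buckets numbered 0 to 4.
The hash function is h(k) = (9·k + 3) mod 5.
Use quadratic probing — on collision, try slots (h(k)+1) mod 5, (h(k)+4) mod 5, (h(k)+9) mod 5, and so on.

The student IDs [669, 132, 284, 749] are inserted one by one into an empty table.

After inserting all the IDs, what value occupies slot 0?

284

669 hashes to 4; slot 4 is free -> place at 4.
132 hashes to 1; slot 1 is free -> place at 1.
284 hashes to 4; 4 taken -> place at 0.
749 hashes to 4; 4,0 taken -> place at 3.
Table: [284, 132, ., 749, 669]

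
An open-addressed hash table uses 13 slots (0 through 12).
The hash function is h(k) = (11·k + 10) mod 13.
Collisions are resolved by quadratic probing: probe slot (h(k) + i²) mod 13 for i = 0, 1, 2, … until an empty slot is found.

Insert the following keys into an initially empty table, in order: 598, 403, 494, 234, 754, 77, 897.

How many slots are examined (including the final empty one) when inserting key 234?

Insert 598: h=10, slot 10 empty -> index 10.
Insert 403: h=10, slot 10 occupied -> index 11.
Insert 494: h=10, slots 10,11 occupied -> index 1.
Insert 234: h=10, slots 10,11,1 occupied -> index 6.
Insert 754: h=10, slots 10,11,1,6 occupied -> index 0.
Insert 77: h=12, slot 12 empty -> index 12.
Insert 897: h=10, slots 10,11,1,6,0 occupied -> index 9.
Table: [754, 494, ., ., ., ., 234, ., ., 897, 598, 403, 77]

4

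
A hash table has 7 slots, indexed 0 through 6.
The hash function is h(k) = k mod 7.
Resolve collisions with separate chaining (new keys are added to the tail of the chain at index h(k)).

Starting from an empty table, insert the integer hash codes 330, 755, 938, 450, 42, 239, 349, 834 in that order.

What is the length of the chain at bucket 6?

2

330 -> bucket 1
755 -> bucket 6
938 -> bucket 0
450 -> bucket 2
42 -> bucket 0 (collision)
239 -> bucket 1 (collision)
349 -> bucket 6 (collision)
834 -> bucket 1 (collision)
Final buckets:
0: 938 -> 42
1: 330 -> 239 -> 834
2: 450
3: -
4: -
5: -
6: 755 -> 349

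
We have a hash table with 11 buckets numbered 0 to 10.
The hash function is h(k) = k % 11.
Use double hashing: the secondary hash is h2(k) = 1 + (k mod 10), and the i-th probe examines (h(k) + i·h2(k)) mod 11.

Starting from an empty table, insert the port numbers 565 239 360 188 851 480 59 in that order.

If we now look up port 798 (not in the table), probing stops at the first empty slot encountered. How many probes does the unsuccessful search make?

3

Insert 565: h=4, slot 4 empty => index 4.
Insert 239: h=8, slot 8 empty => index 8.
Insert 360: h=8, h2=1, slot 8 occupied => index 9.
Insert 188: h=1, slot 1 empty => index 1.
Insert 851: h=4, h2=2, slot 4 occupied => index 6.
Insert 480: h=7, slot 7 empty => index 7.
Insert 59: h=4, h2=10, slot 4 occupied => index 3.
Table: [—, 188, —, 59, 565, —, 851, 480, 239, 360, —]
Lookup 798: h=6, h2=9, probe 6,4,2 → slot 2 empty, not found.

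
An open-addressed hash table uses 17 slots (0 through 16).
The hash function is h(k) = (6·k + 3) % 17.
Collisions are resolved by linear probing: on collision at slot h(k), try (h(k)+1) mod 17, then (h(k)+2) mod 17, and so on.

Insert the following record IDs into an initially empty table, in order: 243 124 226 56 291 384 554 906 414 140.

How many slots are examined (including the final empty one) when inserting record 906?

Insert 243: h=16, slot 16 empty -> index 16.
Insert 124: h=16, slot 16 occupied -> index 0.
Insert 226: h=16, slots 16,0 occupied -> index 1.
Insert 56: h=16, slots 16,0,1 occupied -> index 2.
Insert 291: h=15, slot 15 empty -> index 15.
Insert 384: h=12, slot 12 empty -> index 12.
Insert 554: h=12, slot 12 occupied -> index 13.
Insert 906: h=16, slots 16,0,1,2 occupied -> index 3.
Insert 414: h=5, slot 5 empty -> index 5.
Insert 140: h=10, slot 10 empty -> index 10.
Table: [124, 226, 56, 906, _, 414, _, _, _, _, 140, _, 384, 554, _, 291, 243]

5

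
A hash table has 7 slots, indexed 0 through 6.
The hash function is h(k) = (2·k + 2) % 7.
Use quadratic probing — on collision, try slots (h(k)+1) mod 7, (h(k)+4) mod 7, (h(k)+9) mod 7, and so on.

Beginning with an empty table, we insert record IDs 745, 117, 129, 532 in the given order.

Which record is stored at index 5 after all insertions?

745: h=1 → slot 1
117: h=5 → slot 5
129: h=1, probe 1,2 → slot 2
532: h=2, probe 2,3 → slot 3
Table: [—, 745, 129, 532, —, 117, —]

117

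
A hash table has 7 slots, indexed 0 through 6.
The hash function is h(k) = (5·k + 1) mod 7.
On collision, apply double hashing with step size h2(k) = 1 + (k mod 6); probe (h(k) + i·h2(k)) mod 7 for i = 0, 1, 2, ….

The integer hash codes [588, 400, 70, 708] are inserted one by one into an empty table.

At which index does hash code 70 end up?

Insert 588: h=1, slot 1 empty => index 1.
Insert 400: h=6, slot 6 empty => index 6.
Insert 70: h=1, h2=5, slots 1,6 occupied => index 4.
Insert 708: h=6, h2=1, slot 6 occupied => index 0.
Table: [708, 588, _, _, 70, _, 400]

4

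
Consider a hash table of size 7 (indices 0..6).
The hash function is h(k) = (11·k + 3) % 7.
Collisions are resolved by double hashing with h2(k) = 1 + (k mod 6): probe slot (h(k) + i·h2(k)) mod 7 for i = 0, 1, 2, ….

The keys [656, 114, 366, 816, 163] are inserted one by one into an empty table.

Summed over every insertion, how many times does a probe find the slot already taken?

Insert 656: h=2, slot 2 empty => index 2.
Insert 114: h=4, slot 4 empty => index 4.
Insert 366: h=4, h2=1, slot 4 occupied => index 5.
Insert 816: h=5, h2=1, slot 5 occupied => index 6.
Insert 163: h=4, h2=2, slots 4,6 occupied => index 1.
Table: [_, 163, 656, _, 114, 366, 816]

4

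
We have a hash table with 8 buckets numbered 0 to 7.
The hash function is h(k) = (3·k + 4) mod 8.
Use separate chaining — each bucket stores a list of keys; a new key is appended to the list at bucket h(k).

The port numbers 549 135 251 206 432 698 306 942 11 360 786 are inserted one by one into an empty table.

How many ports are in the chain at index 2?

Insert 549: h=3, bucket 3 empty → new chain.
Insert 135: h=1, bucket 1 empty → new chain.
Insert 251: h=5, bucket 5 empty → new chain.
Insert 206: h=6, bucket 6 empty → new chain.
Insert 432: h=4, bucket 4 empty → new chain.
Insert 698: h=2, bucket 2 empty → new chain.
Insert 306: h=2, bucket 2 nonempty → append to chain.
Insert 942: h=6, bucket 6 nonempty → append to chain.
Insert 11: h=5, bucket 5 nonempty → append to chain.
Insert 360: h=4, bucket 4 nonempty → append to chain.
Insert 786: h=2, bucket 2 nonempty → append to chain.
Final buckets:
0: .
1: 135
2: 698 -> 306 -> 786
3: 549
4: 432 -> 360
5: 251 -> 11
6: 206 -> 942
7: .

3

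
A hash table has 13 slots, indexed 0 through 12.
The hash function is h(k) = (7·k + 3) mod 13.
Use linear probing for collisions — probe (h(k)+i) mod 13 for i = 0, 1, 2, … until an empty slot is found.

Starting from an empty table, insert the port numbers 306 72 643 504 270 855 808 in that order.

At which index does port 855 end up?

Insert 306: h=0, slot 0 empty => index 0.
Insert 72: h=0, slot 0 occupied => index 1.
Insert 643: h=6, slot 6 empty => index 6.
Insert 504: h=8, slot 8 empty => index 8.
Insert 270: h=8, slot 8 occupied => index 9.
Insert 855: h=8, slots 8,9 occupied => index 10.
Insert 808: h=4, slot 4 empty => index 4.
Table: [306, 72, —, —, 808, —, 643, —, 504, 270, 855, —, —]

10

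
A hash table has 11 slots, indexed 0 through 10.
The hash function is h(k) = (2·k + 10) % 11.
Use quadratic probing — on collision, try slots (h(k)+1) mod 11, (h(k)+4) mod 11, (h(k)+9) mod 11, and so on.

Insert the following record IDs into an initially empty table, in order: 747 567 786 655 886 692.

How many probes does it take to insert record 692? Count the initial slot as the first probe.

4

Insert 747: h=8, slot 8 empty -> index 8.
Insert 567: h=0, slot 0 empty -> index 0.
Insert 786: h=9, slot 9 empty -> index 9.
Insert 655: h=0, slot 0 occupied -> index 1.
Insert 886: h=0, slots 0,1 occupied -> index 4.
Insert 692: h=8, slots 8,9,1 occupied -> index 6.
Table: [567, 655, —, —, 886, —, 692, —, 747, 786, —]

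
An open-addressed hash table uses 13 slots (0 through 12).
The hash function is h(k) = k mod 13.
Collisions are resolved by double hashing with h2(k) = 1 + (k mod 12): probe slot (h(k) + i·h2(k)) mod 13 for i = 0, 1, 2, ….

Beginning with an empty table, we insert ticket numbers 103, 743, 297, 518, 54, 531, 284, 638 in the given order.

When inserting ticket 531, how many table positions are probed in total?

3

103 hashes to 12; slot 12 is free -> place at 12.
743 hashes to 2; slot 2 is free -> place at 2.
297 hashes to 11; slot 11 is free -> place at 11.
518 hashes to 11, h2=3; 11 taken -> place at 1.
54 hashes to 2, h2=7; 2 taken -> place at 9.
531 hashes to 11, h2=4; 11,2 taken -> place at 6.
284 hashes to 11, h2=9; 11 taken -> place at 7.
638 hashes to 1, h2=3; 1 taken -> place at 4.
Table: [∅, 518, 743, ∅, 638, ∅, 531, 284, ∅, 54, ∅, 297, 103]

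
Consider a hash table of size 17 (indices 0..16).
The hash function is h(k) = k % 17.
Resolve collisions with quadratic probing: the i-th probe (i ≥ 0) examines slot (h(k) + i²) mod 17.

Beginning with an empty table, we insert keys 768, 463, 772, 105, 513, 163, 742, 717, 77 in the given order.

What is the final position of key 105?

12

768: h=3 => slot 3
463: h=4 => slot 4
772: h=7 => slot 7
105: h=3, probe 3,4,7,12 => slot 12
513: h=3, probe 3,4,7,12,2 => slot 2
163: h=10 => slot 10
742: h=11 => slot 11
717: h=3, probe 3,4,7,12,2,11,5 => slot 5
77: h=9 => slot 9
Table: [-, -, 513, 768, 463, 717, -, 772, -, 77, 163, 742, 105, -, -, -, -]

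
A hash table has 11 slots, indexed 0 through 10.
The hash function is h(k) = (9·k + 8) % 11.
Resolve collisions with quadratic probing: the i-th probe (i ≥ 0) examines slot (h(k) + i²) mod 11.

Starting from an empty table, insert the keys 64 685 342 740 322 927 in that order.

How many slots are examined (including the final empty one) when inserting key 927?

64 hashes to 1; slot 1 is free -> place at 1.
685 hashes to 2; slot 2 is free -> place at 2.
342 hashes to 6; slot 6 is free -> place at 6.
740 hashes to 2; 2 taken -> place at 3.
322 hashes to 2; 2,3,6 taken -> place at 0.
927 hashes to 2; 2,3,6,0 taken -> place at 7.
Table: [322, 64, 685, 740, —, —, 342, 927, —, —, —]

5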